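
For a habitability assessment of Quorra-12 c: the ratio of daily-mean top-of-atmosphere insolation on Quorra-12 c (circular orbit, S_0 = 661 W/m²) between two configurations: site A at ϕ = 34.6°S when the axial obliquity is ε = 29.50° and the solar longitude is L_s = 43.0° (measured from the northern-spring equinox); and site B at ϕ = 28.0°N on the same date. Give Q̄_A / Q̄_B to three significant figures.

— Configuration A (ϕ=-34.6°):
Solar declination: sin δ = sin ε · sin L_s = sin 29.50° × sin 43.0° = 0.33583, so δ = +19.623°.
cos h₀ = −tan(-34.6°) tan(+19.623°) = 0.2460, h₀ = 1.3223 rad.
Bracket: h₀ sin ϕ sin δ + cos ϕ cos δ sin h₀ = 1.3223×-0.56784×0.33583 + 0.82314×0.94192×0.96928 = -0.252160 + 0.751514 = 0.499354.
Q̄ = (S_0/π) × [bracket] = (661/π) × 0.499354 = 105.07 W/m².
— Configuration B (ϕ=+28.0°):
cos h₀ = −tan(+28.0°) tan(+19.623°) = -0.1896, h₀ = 1.7615 rad.
Bracket: h₀ sin ϕ sin δ + cos ϕ cos δ sin h₀ = 1.7615×0.46947×0.33583 + 0.88295×0.94192×0.98187 = 0.277722 + 0.816590 = 1.094312.
Q̄ = (S_0/π) × [bracket] = (661/π) × 1.094312 = 230.25 W/m².
Ratio Q̄_A / Q̄_B = 105.07 / 230.25 = 0.4563.

Q̄_A / Q̄_B ≈ 0.456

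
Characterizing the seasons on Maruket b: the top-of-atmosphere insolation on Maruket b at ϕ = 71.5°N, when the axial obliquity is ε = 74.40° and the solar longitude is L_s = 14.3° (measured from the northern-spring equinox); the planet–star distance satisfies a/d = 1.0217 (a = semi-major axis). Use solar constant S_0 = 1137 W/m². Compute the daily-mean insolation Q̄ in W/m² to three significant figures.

Solar declination: sin δ = sin ε · sin L_s = sin 74.40° × sin 14.3° = 0.23790, so δ = +13.763°.
cos h₀ = −tan(+71.5°) tan(+13.763°) = -0.7320, h₀ = 2.3921 rad.
Bracket: h₀ sin ϕ sin δ + cos ϕ cos δ sin h₀ = 2.3921×0.94832×0.23790 + 0.31730×0.97129×0.68128 = 0.539671 + 0.209964 = 0.749635.
Inverse-square distance factor (a/d)² = 1.0217² = 1.043871.
Q̄ = (S_0/π) × 1.043871 × [bracket] = (1137/π) × 1.043871 × 0.749635 = 283.2 W/m².

Q̄ ≈ 283 W/m²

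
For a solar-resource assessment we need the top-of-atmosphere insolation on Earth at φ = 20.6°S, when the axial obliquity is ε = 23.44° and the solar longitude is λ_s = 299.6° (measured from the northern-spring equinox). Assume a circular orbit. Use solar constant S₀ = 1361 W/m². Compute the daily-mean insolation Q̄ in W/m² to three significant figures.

Solar declination: sin δ = sin ε · sin λ_s = sin 23.44° × sin 299.6° = -0.34588, so δ = -20.235°.
cos H₀ = −tan(-20.6°) tan(-20.235°) = -0.1386, H₀ = 1.7098 rad.
Bracket: H₀ sin φ sin δ + cos φ cos δ sin H₀ = 1.7098×-0.35184×-0.34588 + 0.93606×0.93828×0.99035 = 0.208073 + 0.869811 = 1.077884.
Q̄ = (S₀/π) × [bracket] = (1361/π) × 1.077884 = 467.0 W/m².

Q̄ ≈ 467 W/m²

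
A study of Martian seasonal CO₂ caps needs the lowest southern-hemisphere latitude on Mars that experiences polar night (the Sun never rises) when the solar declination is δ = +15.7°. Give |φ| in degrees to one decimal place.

|φ| = 74.3°

Polar night requires cos H₀ = −tan φ tan δ ≥ 1, i.e. tan φ tan δ ≤ −1.
The boundary is |tan φ| · |tan δ| = 1, so |φ| = 90° − |δ| = 90° − 15.7° = 74.3° in the southern hemisphere.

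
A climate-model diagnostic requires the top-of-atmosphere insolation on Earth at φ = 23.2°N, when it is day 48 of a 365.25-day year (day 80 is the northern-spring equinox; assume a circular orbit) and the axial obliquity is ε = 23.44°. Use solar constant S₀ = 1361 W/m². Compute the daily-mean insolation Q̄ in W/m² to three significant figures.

Solar longitude: λ_s = 360° × (48 − 80)/365.25 = -31.540°, i.e. -31.540° + 360° = 328.460°.
sin δ = sin 23.44° × sin 328.460° = -0.20808, so δ = -12.010°.
cos H₀ = −tan(+23.2°) tan(-12.010°) = 0.0912, H₀ = 1.4795 rad.
Bracket: H₀ sin φ sin δ + cos φ cos δ sin H₀ = 1.4795×0.39394×-0.20808 + 0.91914×0.97811×0.99583 = -0.121276 + 0.895271 = 0.773995.
Q̄ = (S₀/π) × [bracket] = (1361/π) × 0.773995 = 335.3 W/m².

Q̄ ≈ 335 W/m²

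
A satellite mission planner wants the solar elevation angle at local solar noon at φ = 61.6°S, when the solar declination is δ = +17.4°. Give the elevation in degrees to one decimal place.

11.0°

At local noon the hour angle is zero, so the zenith angle equals |φ − δ| = |-61.6° − (+17.400°)| = 79.000°.
Elevation = 90° − 79.000° = 11.0°.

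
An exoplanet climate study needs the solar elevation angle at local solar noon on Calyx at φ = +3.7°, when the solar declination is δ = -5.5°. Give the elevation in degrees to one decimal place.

80.8°

At local noon the hour angle is zero, so the zenith angle equals |φ − δ| = |+3.7° − (-5.500°)| = 9.200°.
Elevation = 90° − 9.200° = 80.8°.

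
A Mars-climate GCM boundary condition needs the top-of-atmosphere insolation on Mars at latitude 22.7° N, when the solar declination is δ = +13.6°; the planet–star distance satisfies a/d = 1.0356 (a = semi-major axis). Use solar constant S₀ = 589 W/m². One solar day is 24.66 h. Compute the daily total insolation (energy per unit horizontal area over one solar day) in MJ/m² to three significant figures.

cos H₀ = −tan(+22.7°) tan(+13.600°) = -0.1012, H₀ = 1.6722 rad.
Bracket: H₀ sin φ sin δ + cos φ cos δ sin H₀ = 1.6722×0.38591×0.23514 + 0.92254×0.97196×0.99487 = 0.151740 + 0.892072 = 1.043812.
Inverse-square distance factor (a/d)² = 1.0356² = 1.072467.
Q̄ = (S₀/π) × 1.072467 × [bracket] = (589/π) × 1.072467 × 1.043812 = 209.88 W/m².
Daily total = Q̄ × 24.66 h × 3600 s/h = 209.88 × 24.66 × 3600 / 10⁶ = 18.63 MJ/m².

18.6 MJ/m²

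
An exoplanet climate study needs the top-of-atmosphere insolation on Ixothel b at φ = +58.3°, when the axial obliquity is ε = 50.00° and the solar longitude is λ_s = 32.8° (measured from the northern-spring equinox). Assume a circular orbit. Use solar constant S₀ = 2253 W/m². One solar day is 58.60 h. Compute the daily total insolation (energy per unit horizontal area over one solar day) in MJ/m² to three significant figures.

Solar declination: sin δ = sin ε · sin λ_s = sin 50.00° × sin 32.8° = 0.41497, so δ = +24.518°.
cos H₀ = −tan(+58.3°) tan(+24.518°) = -0.7385, H₀ = 2.4016 rad.
Bracket: H₀ sin φ sin δ + cos φ cos δ sin H₀ = 2.4016×0.85081×0.41497 + 0.52547×0.90983×0.67427 = 0.847910 + 0.322361 = 1.170271.
Q̄ = (S₀/π) × [bracket] = (2253/π) × 1.170271 = 839.26 W/m².
Daily total = Q̄ × 58.60 h × 3600 s/h = 839.26 × 58.60 × 3600 / 10⁶ = 177.1 MJ/m².

177 MJ/m²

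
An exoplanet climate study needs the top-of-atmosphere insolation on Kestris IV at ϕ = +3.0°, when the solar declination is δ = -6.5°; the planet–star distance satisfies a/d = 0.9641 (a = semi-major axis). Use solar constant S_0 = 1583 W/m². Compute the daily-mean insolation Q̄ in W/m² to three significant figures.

Q̄ ≈ 460 W/m²

cos h₀ = −tan(+3.0°) tan(-6.500°) = 0.0060, h₀ = 1.5648 rad.
Bracket: h₀ sin ϕ sin δ + cos ϕ cos δ sin h₀ = 1.5648×0.05234×-0.11320 + 0.99863×0.99357×0.99998 = -0.009271 + 0.992189 = 0.982918.
Inverse-square distance factor (a/d)² = 0.9641² = 0.929489.
Q̄ = (S_0/π) × 0.929489 × [bracket] = (1583/π) × 0.929489 × 0.982918 = 460.4 W/m².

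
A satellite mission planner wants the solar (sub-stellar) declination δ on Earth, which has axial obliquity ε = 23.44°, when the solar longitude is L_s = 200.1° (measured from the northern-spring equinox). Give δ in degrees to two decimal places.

δ = -7.86°

sin δ = sin ε · sin L_s = sin 23.44° × sin 200.1° = -0.136704.
δ = arcsin(-0.136704) = -7.86°.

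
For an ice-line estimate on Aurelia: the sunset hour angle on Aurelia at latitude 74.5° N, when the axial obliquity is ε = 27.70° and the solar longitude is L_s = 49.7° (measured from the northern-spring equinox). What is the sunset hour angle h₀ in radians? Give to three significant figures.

h₀ = 3.14 rad

Solar declination: sin δ = sin ε · sin L_s = sin 27.70° × sin 49.7° = 0.35452, so δ = +20.764°.
Sunrise equation: cos h₀ = −tan ϕ · tan δ = -1.3672 ≤ −1, so the host star never sets (polar day) and h₀ = π.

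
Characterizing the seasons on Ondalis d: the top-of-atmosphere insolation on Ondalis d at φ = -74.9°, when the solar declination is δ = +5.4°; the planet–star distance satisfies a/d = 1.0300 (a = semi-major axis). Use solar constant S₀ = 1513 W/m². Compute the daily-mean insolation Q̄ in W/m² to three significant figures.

cos H₀ = −tan(-74.9°) tan(+5.400°) = 0.3503, H₀ = 1.2129 rad.
Bracket: H₀ sin φ sin δ + cos φ cos δ sin H₀ = 1.2129×-0.96547×0.09411 + 0.26050×0.99556×0.93662 = -0.110205 + 0.242906 = 0.132701.
Inverse-square distance factor (a/d)² = 1.0300² = 1.060900.
Q̄ = (S₀/π) × 1.060900 × [bracket] = (1513/π) × 1.060900 × 0.132701 = 67.80 W/m².

Q̄ ≈ 67.8 W/m²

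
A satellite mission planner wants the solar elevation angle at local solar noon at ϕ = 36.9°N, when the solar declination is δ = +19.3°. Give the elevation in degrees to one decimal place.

At local noon the hour angle is zero, so the zenith angle equals |ϕ − δ| = |+36.9° − (+19.300°)| = 17.600°.
Elevation = 90° − 17.600° = 72.4°.

72.4°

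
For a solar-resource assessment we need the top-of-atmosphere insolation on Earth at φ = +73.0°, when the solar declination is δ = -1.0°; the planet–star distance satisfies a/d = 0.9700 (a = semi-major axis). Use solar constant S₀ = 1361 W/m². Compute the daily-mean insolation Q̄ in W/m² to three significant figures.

Q̄ ≈ 109 W/m²

cos H₀ = −tan(+73.0°) tan(-1.000°) = 0.0571, H₀ = 1.5137 rad.
Bracket: H₀ sin φ sin δ + cos φ cos δ sin H₀ = 1.5137×0.95630×-0.01745 + 0.29237×0.99985×0.99837 = -0.025260 + 0.291850 = 0.266590.
Inverse-square distance factor (a/d)² = 0.9700² = 0.940900.
Q̄ = (S₀/π) × 0.940900 × [bracket] = (1361/π) × 0.940900 × 0.266590 = 108.7 W/m².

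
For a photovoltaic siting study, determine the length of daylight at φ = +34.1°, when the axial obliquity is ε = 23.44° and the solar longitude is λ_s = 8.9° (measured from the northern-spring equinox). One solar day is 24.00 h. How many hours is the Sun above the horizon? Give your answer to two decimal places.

12.32 h

Solar declination: sin δ = sin ε · sin λ_s = sin 23.44° × sin 8.9° = 0.06154, so δ = +3.528°.
cos H₀ = −tan φ · tan δ = −tan(+34.1°) × tan(+3.528°) = -0.0417, so H₀ = 1.6126 rad = 92.39°.
Daylight = 2H₀/(2π) × 24.00 h = (1.6126/π) × 24.00 = 12.32 h.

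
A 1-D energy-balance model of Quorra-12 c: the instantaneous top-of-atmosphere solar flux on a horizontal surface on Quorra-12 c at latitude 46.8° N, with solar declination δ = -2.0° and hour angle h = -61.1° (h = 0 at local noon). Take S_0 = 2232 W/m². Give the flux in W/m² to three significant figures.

681 W/m²

cos θ_z = sin ϕ sin δ + cos ϕ cos δ cos h = -0.025441 + 0.330628 = 0.305187.
Flux = S_0 · cos θ_z = 2232 × 0.305187 = 681.2 W/m².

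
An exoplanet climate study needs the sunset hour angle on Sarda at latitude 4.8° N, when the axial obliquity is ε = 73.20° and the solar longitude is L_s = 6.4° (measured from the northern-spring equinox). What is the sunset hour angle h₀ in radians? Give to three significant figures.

Solar declination: sin δ = sin ε · sin L_s = sin 73.20° × sin 6.4° = 0.10671, so δ = +6.126°.
cos h₀ = −tan ϕ · tan δ = −tan(+4.8°) × tan(+6.126°) = -0.0090, so h₀ = 1.5798 rad = 90.52°.

h₀ = 1.58 rad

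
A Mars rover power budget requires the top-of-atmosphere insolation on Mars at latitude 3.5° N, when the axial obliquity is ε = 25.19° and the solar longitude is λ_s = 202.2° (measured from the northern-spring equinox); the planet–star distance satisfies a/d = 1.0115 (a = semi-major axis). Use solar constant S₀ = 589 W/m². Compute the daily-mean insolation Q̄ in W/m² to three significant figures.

Solar declination: sin δ = sin ε · sin λ_s = sin 25.19° × sin 202.2° = -0.16082, so δ = -9.254°.
cos H₀ = −tan(+3.5°) tan(-9.254°) = 0.0100, H₀ = 1.5608 rad.
Bracket: H₀ sin φ sin δ + cos φ cos δ sin H₀ = 1.5608×0.06105×-0.16082 + 0.99813×0.98698×0.99995 = -0.015324 + 0.985085 = 0.969761.
Inverse-square distance factor (a/d)² = 1.0115² = 1.023132.
Q̄ = (S₀/π) × 1.023132 × [bracket] = (589/π) × 1.023132 × 0.969761 = 186.0 W/m².

Q̄ ≈ 186 W/m²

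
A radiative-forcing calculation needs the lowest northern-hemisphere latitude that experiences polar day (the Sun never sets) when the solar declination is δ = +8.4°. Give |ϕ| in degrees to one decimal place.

Polar day requires cos h₀ = −tan ϕ tan δ ≤ −1, i.e. tan ϕ tan δ ≥ 1.
The boundary is |tan ϕ| · |tan δ| = 1, so |ϕ| = 90° − |δ| = 90° − 8.4° = 81.6° in the northern hemisphere.

|ϕ| = 81.6°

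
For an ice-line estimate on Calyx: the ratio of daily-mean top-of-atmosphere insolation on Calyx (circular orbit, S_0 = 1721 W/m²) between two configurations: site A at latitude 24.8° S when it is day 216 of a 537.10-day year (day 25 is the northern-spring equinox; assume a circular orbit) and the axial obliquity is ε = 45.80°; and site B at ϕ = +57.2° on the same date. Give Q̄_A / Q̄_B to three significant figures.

Q̄_A / Q̄_B ≈ 0.278

— Configuration A (ϕ=-24.8°):
Solar longitude: L_s = 360° × (216 − 25)/537.10 = 128.021°.
sin δ = sin 45.80° × sin 128.021° = 0.56477, so δ = +34.387°.
cos h₀ = −tan(-24.8°) tan(+34.387°) = 0.3162, h₀ = 1.2491 rad.
Bracket: h₀ sin ϕ sin δ + cos ϕ cos δ sin h₀ = 1.2491×-0.41945×0.56477 + 0.90778×0.82525×0.94869 = -0.295903 + 0.710707 = 0.414804.
Q̄ = (S_0/π) × [bracket] = (1721/π) × 0.414804 = 227.23 W/m².
— Configuration B (ϕ=+57.2°):
cos h₀ = −tan(+57.2°) tan(+34.387°) = -1.0619 ≤ −1 ⇒ polar day, h₀ = π.
Bracket: h₀ sin ϕ sin δ + cos ϕ cos δ sin h₀ = 3.1416×0.84057×0.56477 + 0.54171×0.82525×0.00000 = 1.491408 + 0.000000 = 1.491408.
Q̄ = (S_0/π) × [bracket] = (1721/π) × 1.491408 = 817.01 W/m².
Ratio Q̄_A / Q̄_B = 227.23 / 817.01 = 0.2781.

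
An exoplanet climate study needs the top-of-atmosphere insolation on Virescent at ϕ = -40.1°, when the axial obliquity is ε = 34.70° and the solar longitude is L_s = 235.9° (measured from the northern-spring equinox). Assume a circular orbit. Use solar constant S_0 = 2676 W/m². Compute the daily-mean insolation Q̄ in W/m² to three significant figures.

Q̄ ≈ 1.04e+03 W/m²

Solar declination: sin δ = sin ε · sin L_s = sin 34.70° × sin 235.9° = -0.47140, so δ = -28.125°.
cos h₀ = −tan(-40.1°) tan(-28.125°) = -0.4501, h₀ = 2.0377 rad.
Bracket: h₀ sin ϕ sin δ + cos ϕ cos δ sin h₀ = 2.0377×-0.64412×-0.47140 + 0.76492×0.88192×0.89298 = 0.618723 + 0.602403 = 1.221126.
Q̄ = (S_0/π) × [bracket] = (2676/π) × 1.221126 = 1040 W/m².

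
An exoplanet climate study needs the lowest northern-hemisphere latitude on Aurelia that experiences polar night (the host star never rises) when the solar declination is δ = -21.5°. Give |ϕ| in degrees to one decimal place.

Polar night requires cos h₀ = −tan ϕ tan δ ≥ 1, i.e. tan ϕ tan δ ≤ −1.
The boundary is |tan ϕ| · |tan δ| = 1, so |ϕ| = 90° − |δ| = 90° − 21.5° = 68.5° in the northern hemisphere.

|ϕ| = 68.5°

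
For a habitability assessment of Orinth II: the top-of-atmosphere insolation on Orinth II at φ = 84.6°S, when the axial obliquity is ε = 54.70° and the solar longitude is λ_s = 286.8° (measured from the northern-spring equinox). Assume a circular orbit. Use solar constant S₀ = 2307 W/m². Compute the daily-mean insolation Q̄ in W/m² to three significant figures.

Q̄ ≈ 1.79e+03 W/m²

Solar declination: sin δ = sin ε · sin λ_s = sin 54.70° × sin 286.8° = -0.78130, so δ = -51.380°.
cos H₀ = −tan(-84.6°) tan(-51.380°) = -13.2425 ≤ −1 ⇒ polar day, H₀ = π.
Bracket: H₀ sin φ sin δ + cos φ cos δ sin H₀ = 3.1416×-0.99556×-0.78130 + 0.09411×0.62415×0.00000 = 2.443634 + 0.000000 = 2.443634.
Q̄ = (S₀/π) × [bracket] = (2307/π) × 2.443634 = 1794 W/m².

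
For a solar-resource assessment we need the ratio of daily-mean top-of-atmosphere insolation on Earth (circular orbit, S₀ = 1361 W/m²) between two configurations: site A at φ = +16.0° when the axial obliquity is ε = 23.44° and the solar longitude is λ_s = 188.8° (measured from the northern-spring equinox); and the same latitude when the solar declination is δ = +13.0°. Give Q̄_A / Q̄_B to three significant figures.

— Configuration A (φ=+16.0°):
Solar declination: sin δ = sin ε · sin λ_s = sin 23.44° × sin 188.8° = -0.06086, so δ = -3.489°.
cos H₀ = −tan(+16.0°) tan(-3.489°) = 0.0175, H₀ = 1.5533 rad.
Bracket: H₀ sin φ sin δ + cos φ cos δ sin H₀ = 1.5533×0.27564×-0.06086 + 0.96126×0.99815×0.99985 = -0.026057 + 0.959338 = 0.933281.
Q̄ = (S₀/π) × [bracket] = (1361/π) × 0.933281 = 404.32 W/m².
— Configuration B (φ=+16.0°):
cos H₀ = −tan(+16.0°) tan(+13.000°) = -0.0662, H₀ = 1.6370 rad.
Bracket: H₀ sin φ sin δ + cos φ cos δ sin H₀ = 1.6370×0.27564×0.22495 + 0.96126×0.97437×0.99781 = 0.101503 + 0.934572 = 1.036075.
Q̄ = (S₀/π) × [bracket] = (1361/π) × 1.036075 = 448.85 W/m².
Ratio Q̄_A / Q̄_B = 404.32 / 448.85 = 0.9008.

Q̄_A / Q̄_B ≈ 0.901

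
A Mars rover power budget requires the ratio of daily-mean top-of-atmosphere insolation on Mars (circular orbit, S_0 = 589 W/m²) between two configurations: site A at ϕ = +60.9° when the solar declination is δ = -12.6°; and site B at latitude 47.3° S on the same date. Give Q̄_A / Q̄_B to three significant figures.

Q̄_A / Q̄_B ≈ 0.229

— Configuration A (ϕ=+60.9°):
cos h₀ = −tan(+60.9°) tan(-12.600°) = 0.4016, h₀ = 1.1575 rad.
Bracket: h₀ sin ϕ sin δ + cos ϕ cos δ sin h₀ = 1.1575×0.87377×-0.21814 + 0.48634×0.97592×0.91582 = -0.220624 + 0.434675 = 0.214051.
Q̄ = (S_0/π) × [bracket] = (589/π) × 0.214051 = 40.131 W/m².
— Configuration B (ϕ=-47.3°):
cos h₀ = −tan(-47.3°) tan(-12.600°) = -0.2422, h₀ = 1.8155 rad.
Bracket: h₀ sin ϕ sin δ + cos ϕ cos δ sin h₀ = 1.8155×-0.73491×-0.21814 + 0.67816×0.97592×0.97022 = 0.291049 + 0.642121 = 0.933170.
Q̄ = (S_0/π) × [bracket] = (589/π) × 0.933170 = 174.95 W/m².
Ratio Q̄_A / Q̄_B = 40.131 / 174.95 = 0.2294.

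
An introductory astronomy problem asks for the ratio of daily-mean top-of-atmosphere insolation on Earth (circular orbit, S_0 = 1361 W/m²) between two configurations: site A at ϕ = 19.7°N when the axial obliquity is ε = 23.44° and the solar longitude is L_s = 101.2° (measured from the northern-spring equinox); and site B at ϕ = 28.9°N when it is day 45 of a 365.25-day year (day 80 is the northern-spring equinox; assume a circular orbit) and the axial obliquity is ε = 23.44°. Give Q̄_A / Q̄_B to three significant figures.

— Configuration A (ϕ=+19.7°):
Solar declination: sin δ = sin ε · sin L_s = sin 23.44° × sin 101.2° = 0.39021, so δ = +22.968°.
cos h₀ = −tan(+19.7°) tan(+22.968°) = -0.1517, h₀ = 1.7231 rad.
Bracket: h₀ sin ϕ sin δ + cos ϕ cos δ sin h₀ = 1.7231×0.33710×0.39021 + 0.94147×0.92072×0.98842 = 0.226656 + 0.856792 = 1.083448.
Q̄ = (S_0/π) × [bracket] = (1361/π) × 1.083448 = 469.37 W/m².
— Configuration B (ϕ=+28.9°):
Solar longitude: L_s = 360° × (45 − 80)/365.25 = -34.497°, i.e. -34.497° + 360° = 325.503°.
sin δ = sin 23.44° × sin 325.503° = -0.22529, so δ = -13.020°.
cos h₀ = −tan(+28.9°) tan(-13.020°) = 0.1276, h₀ = 1.4428 rad.
Bracket: h₀ sin ϕ sin δ + cos ϕ cos δ sin h₀ = 1.4428×0.48328×-0.22529 + 0.87546×0.97429×0.99182 = -0.157089 + 0.845975 = 0.688886.
Q̄ = (S_0/π) × [bracket] = (1361/π) × 0.688886 = 298.44 W/m².
Ratio Q̄_A / Q̄_B = 469.37 / 298.44 = 1.573.

Q̄_A / Q̄_B ≈ 1.57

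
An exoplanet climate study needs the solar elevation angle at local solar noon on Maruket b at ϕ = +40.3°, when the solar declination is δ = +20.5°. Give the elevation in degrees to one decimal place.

At local noon the hour angle is zero, so the zenith angle equals |ϕ − δ| = |+40.3° − (+20.500°)| = 19.800°.
Elevation = 90° − 19.800° = 70.2°.

70.2°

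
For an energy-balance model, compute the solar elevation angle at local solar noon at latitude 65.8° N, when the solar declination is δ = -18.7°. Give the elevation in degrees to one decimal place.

5.5°

At local noon the hour angle is zero, so the zenith angle equals |ϕ − δ| = |+65.8° − (-18.700°)| = 84.500°.
Elevation = 90° − 84.500° = 5.5°.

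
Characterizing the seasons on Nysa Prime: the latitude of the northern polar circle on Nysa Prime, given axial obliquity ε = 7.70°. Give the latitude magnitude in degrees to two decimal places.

82.30°

The polar circle is the lowest latitude that experiences at least one full rotation of continuous daylight at the northern-summer solstice; it lies at |φ| = 90° − ε = 90° − 7.70° = 82.30°.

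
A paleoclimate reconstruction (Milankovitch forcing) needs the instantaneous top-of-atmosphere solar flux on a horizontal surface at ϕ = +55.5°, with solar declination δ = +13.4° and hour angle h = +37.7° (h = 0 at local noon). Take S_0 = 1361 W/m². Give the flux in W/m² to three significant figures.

853 W/m²

cos θ_z = sin ϕ sin δ + cos ϕ cos δ cos h = 0.190990 + 0.435953 = 0.626943.
Flux = S_0 · cos θ_z = 1361 × 0.626943 = 853.3 W/m².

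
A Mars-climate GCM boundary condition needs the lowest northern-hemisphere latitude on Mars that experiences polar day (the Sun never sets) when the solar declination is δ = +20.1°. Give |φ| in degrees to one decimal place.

Polar day requires cos H₀ = −tan φ tan δ ≤ −1, i.e. tan φ tan δ ≥ 1.
The boundary is |tan φ| · |tan δ| = 1, so |φ| = 90° − |δ| = 90° − 20.1° = 69.9° in the northern hemisphere.

|φ| = 69.9°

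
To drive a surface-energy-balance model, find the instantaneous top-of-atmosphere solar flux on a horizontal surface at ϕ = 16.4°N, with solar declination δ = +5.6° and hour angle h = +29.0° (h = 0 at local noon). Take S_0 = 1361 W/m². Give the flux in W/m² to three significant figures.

cos θ_z = sin ϕ sin δ + cos ϕ cos δ cos h = 0.027552 + 0.835031 = 0.862583.
Flux = S_0 · cos θ_z = 1361 × 0.862583 = 1174 W/m².

1.17e+03 W/m²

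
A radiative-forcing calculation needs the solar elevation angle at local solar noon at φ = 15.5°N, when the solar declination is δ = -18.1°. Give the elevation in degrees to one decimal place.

56.4°

At local noon the hour angle is zero, so the zenith angle equals |φ − δ| = |+15.5° − (-18.100°)| = 33.600°.
Elevation = 90° − 33.600° = 56.4°.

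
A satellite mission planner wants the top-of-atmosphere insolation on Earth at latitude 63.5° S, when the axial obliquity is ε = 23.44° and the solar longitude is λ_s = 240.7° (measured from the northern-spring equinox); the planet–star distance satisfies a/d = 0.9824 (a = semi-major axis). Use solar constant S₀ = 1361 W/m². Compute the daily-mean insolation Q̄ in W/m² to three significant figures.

Q̄ ≈ 430 W/m²

Solar declination: sin δ = sin ε · sin λ_s = sin 23.44° × sin 240.7° = -0.34690, so δ = -20.298°.
cos H₀ = −tan(-63.5°) tan(-20.298°) = -0.7418, H₀ = 2.4066 rad.
Bracket: H₀ sin φ sin δ + cos φ cos δ sin H₀ = 2.4066×-0.89493×-0.34690 + 0.44620×0.93790×0.67058 = 0.747132 + 0.280632 = 1.027764.
Inverse-square distance factor (a/d)² = 0.9824² = 0.965110.
Q̄ = (S₀/π) × 0.965110 × [bracket] = (1361/π) × 0.965110 × 1.027764 = 429.7 W/m².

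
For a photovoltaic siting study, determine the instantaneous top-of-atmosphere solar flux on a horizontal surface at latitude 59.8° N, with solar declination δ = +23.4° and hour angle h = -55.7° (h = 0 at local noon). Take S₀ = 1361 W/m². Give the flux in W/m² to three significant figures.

821 W/m²

cos θ_z = sin φ sin δ + cos φ cos δ cos h = 0.343245 + 0.260151 = 0.603396.
Flux = S₀ · cos θ_z = 1361 × 0.603396 = 821.2 W/m².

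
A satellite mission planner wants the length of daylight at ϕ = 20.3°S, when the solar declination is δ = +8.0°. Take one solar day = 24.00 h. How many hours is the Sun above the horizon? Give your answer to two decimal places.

11.60 h

cos h₀ = −tan ϕ · tan δ = −tan(-20.3°) × tan(+8.000°) = 0.0520, so h₀ = 1.5188 rad = 87.02°.
Daylight = 2h₀/(2π) × 24.00 h = (1.5188/π) × 24.00 = 11.60 h.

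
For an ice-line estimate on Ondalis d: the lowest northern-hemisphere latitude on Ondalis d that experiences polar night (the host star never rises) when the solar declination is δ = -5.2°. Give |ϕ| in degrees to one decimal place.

|ϕ| = 84.8°

Polar night requires cos h₀ = −tan ϕ tan δ ≥ 1, i.e. tan ϕ tan δ ≤ −1.
The boundary is |tan ϕ| · |tan δ| = 1, so |ϕ| = 90° − |δ| = 90° − 5.2° = 84.8° in the northern hemisphere.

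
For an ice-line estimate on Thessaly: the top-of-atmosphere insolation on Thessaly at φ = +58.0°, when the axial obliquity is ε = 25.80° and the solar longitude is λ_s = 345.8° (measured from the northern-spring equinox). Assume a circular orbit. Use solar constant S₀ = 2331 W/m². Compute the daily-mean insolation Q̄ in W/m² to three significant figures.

Q̄ ≈ 291 W/m²

Solar declination: sin δ = sin ε · sin λ_s = sin 25.80° × sin 345.8° = -0.10677, so δ = -6.129°.
cos H₀ = −tan(+58.0°) tan(-6.129°) = 0.1718, H₀ = 1.3981 rad.
Bracket: H₀ sin φ sin δ + cos φ cos δ sin H₀ = 1.3981×0.84805×-0.10677 + 0.52992×0.99428×0.98512 = -0.126593 + 0.519049 = 0.392456.
Q̄ = (S₀/π) × [bracket] = (2331/π) × 0.392456 = 291.2 W/m².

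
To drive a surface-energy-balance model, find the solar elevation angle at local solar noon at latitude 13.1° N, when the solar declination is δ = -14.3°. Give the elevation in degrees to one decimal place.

62.6°

At local noon the hour angle is zero, so the zenith angle equals |φ − δ| = |+13.1° − (-14.300°)| = 27.400°.
Elevation = 90° − 27.400° = 62.6°.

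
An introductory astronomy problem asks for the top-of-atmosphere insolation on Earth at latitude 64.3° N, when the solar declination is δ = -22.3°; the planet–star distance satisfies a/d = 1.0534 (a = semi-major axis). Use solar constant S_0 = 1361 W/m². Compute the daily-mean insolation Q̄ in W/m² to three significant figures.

Q̄ ≈ 10.4 W/m²

cos h₀ = −tan(+64.3°) tan(-22.300°) = 0.8522, h₀ = 0.5506 rad.
Bracket: h₀ sin ϕ sin δ + cos ϕ cos δ sin h₀ = 0.5506×0.90108×-0.37946 + 0.43366×0.92521×0.52324 = -0.188263 + 0.209938 = 0.021675.
Inverse-square distance factor (a/d)² = 1.0534² = 1.109652.
Q̄ = (S_0/π) × 1.109652 × [bracket] = (1361/π) × 1.109652 × 0.021675 = 10.42 W/m².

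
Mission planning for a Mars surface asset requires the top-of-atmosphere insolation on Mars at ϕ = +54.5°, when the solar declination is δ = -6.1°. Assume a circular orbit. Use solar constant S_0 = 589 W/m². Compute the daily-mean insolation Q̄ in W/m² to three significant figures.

Q̄ ≈ 84.0 W/m²

cos h₀ = −tan(+54.5°) tan(-6.100°) = 0.1498, h₀ = 1.4204 rad.
Bracket: h₀ sin ϕ sin δ + cos ϕ cos δ sin h₀ = 1.4204×0.81412×-0.10626 + 0.58070×0.99434×0.98871 = -0.122877 + 0.570894 = 0.448017.
Q̄ = (S_0/π) × [bracket] = (589/π) × 0.448017 = 84.00 W/m².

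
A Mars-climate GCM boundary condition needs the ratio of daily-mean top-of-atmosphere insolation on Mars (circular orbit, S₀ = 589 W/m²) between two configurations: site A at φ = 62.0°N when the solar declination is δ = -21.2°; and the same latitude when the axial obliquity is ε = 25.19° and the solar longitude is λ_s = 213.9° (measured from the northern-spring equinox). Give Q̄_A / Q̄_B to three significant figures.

Q̄_A / Q̄_B ≈ 0.335

— Configuration A (φ=+62.0°):
cos H₀ = −tan(+62.0°) tan(-21.200°) = 0.7295, H₀ = 0.7532 rad.
Bracket: H₀ sin φ sin δ + cos φ cos δ sin H₀ = 0.7532×0.88295×-0.36162 + 0.46947×0.93232×0.68400 = -0.240491 + 0.299384 = 0.058893.
Q̄ = (S₀/π) × [bracket] = (589/π) × 0.058893 = 11.042 W/m².
— Configuration B (φ=+62.0°):
Solar declination: sin δ = sin ε · sin λ_s = sin 25.19° × sin 213.9° = -0.23739, so δ = -13.732°.
cos H₀ = −tan(+62.0°) tan(-13.732°) = 0.4596, H₀ = 1.0933 rad.
Bracket: H₀ sin φ sin δ + cos φ cos δ sin H₀ = 1.0933×0.88295×-0.23739 + 0.46947×0.97141×0.88813 = -0.229160 + 0.405030 = 0.175870.
Q̄ = (S₀/π) × [bracket] = (589/π) × 0.175870 = 32.973 W/m².
Ratio Q̄_A / Q̄_B = 11.042 / 32.973 = 0.3349.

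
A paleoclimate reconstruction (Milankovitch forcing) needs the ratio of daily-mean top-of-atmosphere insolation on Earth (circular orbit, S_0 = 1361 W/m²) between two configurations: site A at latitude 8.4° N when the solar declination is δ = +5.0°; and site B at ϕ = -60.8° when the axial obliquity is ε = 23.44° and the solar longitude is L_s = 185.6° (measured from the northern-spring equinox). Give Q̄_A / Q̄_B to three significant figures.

— Configuration A (ϕ=+8.4°):
cos h₀ = −tan(+8.4°) tan(+5.000°) = -0.0129, h₀ = 1.5837 rad.
Bracket: h₀ sin ϕ sin δ + cos ϕ cos δ sin h₀ = 1.5837×0.14608×0.08716 + 0.98927×0.99619×0.99992 = 0.020164 + 0.985422 = 1.005586.
Q̄ = (S_0/π) × [bracket] = (1361/π) × 1.005586 = 435.64 W/m².
— Configuration B (ϕ=-60.8°):
Solar declination: sin δ = sin ε · sin L_s = sin 23.44° × sin 185.6° = -0.03882, so δ = -2.225°.
cos h₀ = −tan(-60.8°) tan(-2.225°) = -0.0695, h₀ = 1.6404 rad.
Bracket: h₀ sin ϕ sin δ + cos ϕ cos δ sin h₀ = 1.6404×-0.87292×-0.03882 + 0.48786×0.99925×0.99758 = 0.055588 + 0.486314 = 0.541902.
Q̄ = (S_0/π) × [bracket] = (1361/π) × 0.541902 = 234.76 W/m².
Ratio Q̄_A / Q̄_B = 435.64 / 234.76 = 1.856.

Q̄_A / Q̄_B ≈ 1.86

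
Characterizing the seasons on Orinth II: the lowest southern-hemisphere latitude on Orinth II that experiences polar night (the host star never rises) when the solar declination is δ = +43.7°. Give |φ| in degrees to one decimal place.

Polar night requires cos H₀ = −tan φ tan δ ≥ 1, i.e. tan φ tan δ ≤ −1.
The boundary is |tan φ| · |tan δ| = 1, so |φ| = 90° − |δ| = 90° − 43.7° = 46.3° in the southern hemisphere.

|φ| = 46.3°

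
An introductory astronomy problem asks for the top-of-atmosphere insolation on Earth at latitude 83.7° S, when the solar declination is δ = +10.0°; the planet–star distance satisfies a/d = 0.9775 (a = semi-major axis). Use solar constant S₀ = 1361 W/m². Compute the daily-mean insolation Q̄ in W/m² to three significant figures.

Q̄ ≈ 0.00 W/m²

cos H₀ = −tan(-83.7°) tan(+10.000°) = 1.5971 ≥ 1 ⇒ polar night, H₀ = 0 and Q̄ = 0.
Inverse-square distance factor (a/d)² = 0.9775² = 0.955506.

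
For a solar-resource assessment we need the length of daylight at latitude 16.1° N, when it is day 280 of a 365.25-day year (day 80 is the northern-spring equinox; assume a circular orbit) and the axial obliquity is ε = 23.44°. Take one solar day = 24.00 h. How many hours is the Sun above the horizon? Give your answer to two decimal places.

11.74 h

Solar longitude: L_s = 360° × (280 − 80)/365.25 = 197.125°.
sin δ = sin 23.44° × sin 197.125° = -0.11713, so δ = -6.727°.
cos h₀ = −tan ϕ · tan δ = −tan(+16.1°) × tan(-6.727°) = 0.0340, so h₀ = 1.5367 rad = 88.05°.
Daylight = 2h₀/(2π) × 24.00 h = (1.5367/π) × 24.00 = 11.74 h.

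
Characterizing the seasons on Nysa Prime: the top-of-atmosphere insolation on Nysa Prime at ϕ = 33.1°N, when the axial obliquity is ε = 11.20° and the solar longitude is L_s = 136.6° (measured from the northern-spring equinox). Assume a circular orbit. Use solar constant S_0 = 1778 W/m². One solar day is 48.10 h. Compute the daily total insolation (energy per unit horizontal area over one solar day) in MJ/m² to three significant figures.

Solar declination: sin δ = sin ε · sin L_s = sin 11.20° × sin 136.6° = 0.13346, so δ = +7.669°.
cos h₀ = −tan(+33.1°) tan(+7.669°) = -0.0878, h₀ = 1.6587 rad.
Bracket: h₀ sin ϕ sin δ + cos ϕ cos δ sin h₀ = 1.6587×0.54610×0.13346 + 0.83772×0.99105×0.99614 = 0.120890 + 0.827018 = 0.947908.
Q̄ = (S_0/π) × [bracket] = (1778/π) × 0.947908 = 536.47 W/m².
Daily total = Q̄ × 48.10 h × 3600 s/h = 536.47 × 48.10 × 3600 / 10⁶ = 92.90 MJ/m².

92.9 MJ/m²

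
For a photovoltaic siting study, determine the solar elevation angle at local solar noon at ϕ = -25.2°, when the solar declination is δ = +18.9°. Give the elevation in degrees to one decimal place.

45.9°

At local noon the hour angle is zero, so the zenith angle equals |ϕ − δ| = |-25.2° − (+18.900°)| = 44.100°.
Elevation = 90° − 44.100° = 45.9°.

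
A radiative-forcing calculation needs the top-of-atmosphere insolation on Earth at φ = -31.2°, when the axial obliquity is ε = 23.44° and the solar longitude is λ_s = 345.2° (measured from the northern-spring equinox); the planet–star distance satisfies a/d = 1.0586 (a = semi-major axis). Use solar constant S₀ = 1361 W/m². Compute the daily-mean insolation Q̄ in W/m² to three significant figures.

Q̄ ≈ 454 W/m²

Solar declination: sin δ = sin ε · sin λ_s = sin 23.44° × sin 345.2° = -0.10161, so δ = -5.832°.
cos H₀ = −tan(-31.2°) tan(-5.832°) = -0.0619, H₀ = 1.6327 rad.
Bracket: H₀ sin φ sin δ + cos φ cos δ sin H₀ = 1.6327×-0.51803×-0.10161 + 0.85536×0.99482×0.99808 = 0.085940 + 0.849295 = 0.935235.
Inverse-square distance factor (a/d)² = 1.0586² = 1.120634.
Q̄ = (S₀/π) × 1.120634 × [bracket] = (1361/π) × 1.120634 × 0.935235 = 454.0 W/m².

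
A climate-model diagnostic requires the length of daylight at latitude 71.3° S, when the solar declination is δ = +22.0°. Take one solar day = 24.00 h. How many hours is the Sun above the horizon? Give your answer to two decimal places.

cos h₀ = −tan ϕ · tan δ = 1.1936 ≥ 1, so the Sun never rises (polar night) and h₀ = 0.
Daylight = 2h₀/(2π) × 24.00 h = (0.0000/π) × 24.00 = 0.00 h.

0.00 h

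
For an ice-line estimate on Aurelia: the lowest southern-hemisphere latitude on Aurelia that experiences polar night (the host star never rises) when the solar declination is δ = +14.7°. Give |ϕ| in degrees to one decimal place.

|ϕ| = 75.3°

Polar night requires cos h₀ = −tan ϕ tan δ ≥ 1, i.e. tan ϕ tan δ ≤ −1.
The boundary is |tan ϕ| · |tan δ| = 1, so |ϕ| = 90° − |δ| = 90° − 14.7° = 75.3° in the southern hemisphere.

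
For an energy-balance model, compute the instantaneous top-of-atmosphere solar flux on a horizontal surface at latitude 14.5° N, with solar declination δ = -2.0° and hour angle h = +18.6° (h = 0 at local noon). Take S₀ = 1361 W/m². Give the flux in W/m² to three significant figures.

1.24e+03 W/m²

cos θ_z = sin φ sin δ + cos φ cos δ cos h = -0.008738 + 0.917021 = 0.908283.
Flux = S₀ · cos θ_z = 1361 × 0.908283 = 1236 W/m².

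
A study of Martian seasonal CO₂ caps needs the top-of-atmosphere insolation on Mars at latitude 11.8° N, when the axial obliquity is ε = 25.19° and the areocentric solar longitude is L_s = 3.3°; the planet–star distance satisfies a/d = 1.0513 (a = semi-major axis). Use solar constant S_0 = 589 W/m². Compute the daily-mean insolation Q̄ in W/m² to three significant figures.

Q̄ ≈ 204 W/m²

sin δ = sin 25.19° × sin 3.3° = 0.02450, so δ = +1.404°.
cos h₀ = −tan(+11.8°) tan(+1.404°) = -0.0051, h₀ = 1.5759 rad.
Bracket: h₀ sin ϕ sin δ + cos ϕ cos δ sin h₀ = 1.5759×0.20450×0.02450 + 0.97887×0.99970×0.99999 = 0.007896 + 0.978567 = 0.986463.
Inverse-square distance factor (a/d)² = 1.0513² = 1.105232.
Q̄ = (S_0/π) × 1.105232 × [bracket] = (589/π) × 1.105232 × 0.986463 = 204.4 W/m².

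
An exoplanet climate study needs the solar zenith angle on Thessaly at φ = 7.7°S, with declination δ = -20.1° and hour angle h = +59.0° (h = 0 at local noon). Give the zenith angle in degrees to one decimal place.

cos θ_z = sin φ sin δ + cos φ cos δ cos h = 0.046046 + 0.479308 = 0.525354.
θ_z = arccos(0.525354) = 58.3°.

θ_z = 58.3°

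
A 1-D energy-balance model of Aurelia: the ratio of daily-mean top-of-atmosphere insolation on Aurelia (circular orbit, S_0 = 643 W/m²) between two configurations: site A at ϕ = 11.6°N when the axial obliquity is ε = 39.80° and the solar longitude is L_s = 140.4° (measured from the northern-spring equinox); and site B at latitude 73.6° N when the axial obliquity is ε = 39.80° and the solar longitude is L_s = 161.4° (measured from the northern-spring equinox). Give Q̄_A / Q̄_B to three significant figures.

— Configuration A (ϕ=+11.6°):
Solar declination: sin δ = sin ε · sin L_s = sin 39.80° × sin 140.4° = 0.40802, so δ = +24.081°.
cos h₀ = −tan(+11.6°) tan(+24.081°) = -0.0917, h₀ = 1.6627 rad.
Bracket: h₀ sin ϕ sin δ + cos ϕ cos δ sin h₀ = 1.6627×0.20108×0.40802 + 0.97958×0.91297×0.99578 = 0.136416 + 0.890553 = 1.026969.
Q̄ = (S_0/π) × [bracket] = (643/π) × 1.026969 = 210.19 W/m².
— Configuration B (ϕ=+73.6°):
Solar declination: sin δ = sin ε · sin L_s = sin 39.80° × sin 161.4° = 0.20417, so δ = +11.781°.
cos h₀ = −tan(+73.6°) tan(+11.781°) = -0.7086, h₀ = 2.3584 rad.
Bracket: h₀ sin ϕ sin δ + cos ϕ cos δ sin h₀ = 2.3584×0.95931×0.20417 + 0.28234×0.97894×0.70558 = 0.461922 + 0.195018 = 0.656940.
Q̄ = (S_0/π) × [bracket] = (643/π) × 0.656940 = 134.46 W/m².
Ratio Q̄_A / Q̄_B = 210.19 / 134.46 = 1.563.

Q̄_A / Q̄_B ≈ 1.56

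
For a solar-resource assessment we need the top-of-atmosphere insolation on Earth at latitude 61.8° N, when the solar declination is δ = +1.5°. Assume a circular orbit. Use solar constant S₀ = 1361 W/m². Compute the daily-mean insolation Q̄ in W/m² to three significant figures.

Q̄ ≈ 221 W/m²

cos H₀ = −tan(+61.8°) tan(+1.500°) = -0.0488, H₀ = 1.6197 rad.
Bracket: H₀ sin φ sin δ + cos φ cos δ sin H₀ = 1.6197×0.88130×0.02618 + 0.47255×0.99966×0.99881 = 0.037370 + 0.471827 = 0.509197.
Q̄ = (S₀/π) × [bracket] = (1361/π) × 0.509197 = 220.6 W/m².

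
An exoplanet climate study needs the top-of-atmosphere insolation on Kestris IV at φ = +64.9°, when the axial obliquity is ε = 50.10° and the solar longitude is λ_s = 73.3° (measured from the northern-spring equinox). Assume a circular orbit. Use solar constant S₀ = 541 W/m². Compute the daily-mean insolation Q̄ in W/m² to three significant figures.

Q̄ ≈ 360 W/m²

Solar declination: sin δ = sin ε · sin λ_s = sin 50.10° × sin 73.3° = 0.73481, so δ = +47.291°.
cos H₀ = −tan(+64.9°) tan(+47.291°) = -2.3127 ≤ −1 ⇒ polar day, H₀ = π.
Bracket: H₀ sin φ sin δ + cos φ cos δ sin H₀ = 3.1416×0.90557×0.73481 + 0.42420×0.67828×0.00000 = 2.090489 + 0.000000 = 2.090489.
Q̄ = (S₀/π) × [bracket] = (541/π) × 2.090489 = 360.0 W/m².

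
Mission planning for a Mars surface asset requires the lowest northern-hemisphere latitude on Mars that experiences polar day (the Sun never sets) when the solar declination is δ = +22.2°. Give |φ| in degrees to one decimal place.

|φ| = 67.8°

Polar day requires cos H₀ = −tan φ tan δ ≤ −1, i.e. tan φ tan δ ≥ 1.
The boundary is |tan φ| · |tan δ| = 1, so |φ| = 90° − |δ| = 90° − 22.2° = 67.8° in the northern hemisphere.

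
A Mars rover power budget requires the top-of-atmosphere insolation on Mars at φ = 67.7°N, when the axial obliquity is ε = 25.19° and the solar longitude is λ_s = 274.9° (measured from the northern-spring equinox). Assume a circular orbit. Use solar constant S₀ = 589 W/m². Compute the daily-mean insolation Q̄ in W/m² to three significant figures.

Q̄ ≈ 0.00 W/m²

Solar declination: sin δ = sin ε · sin λ_s = sin 25.19° × sin 274.9° = -0.42407, so δ = -25.092°.
cos H₀ = −tan(+67.7°) tan(-25.092°) = 1.1417 ≥ 1 ⇒ polar night, H₀ = 0 and Q̄ = 0.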